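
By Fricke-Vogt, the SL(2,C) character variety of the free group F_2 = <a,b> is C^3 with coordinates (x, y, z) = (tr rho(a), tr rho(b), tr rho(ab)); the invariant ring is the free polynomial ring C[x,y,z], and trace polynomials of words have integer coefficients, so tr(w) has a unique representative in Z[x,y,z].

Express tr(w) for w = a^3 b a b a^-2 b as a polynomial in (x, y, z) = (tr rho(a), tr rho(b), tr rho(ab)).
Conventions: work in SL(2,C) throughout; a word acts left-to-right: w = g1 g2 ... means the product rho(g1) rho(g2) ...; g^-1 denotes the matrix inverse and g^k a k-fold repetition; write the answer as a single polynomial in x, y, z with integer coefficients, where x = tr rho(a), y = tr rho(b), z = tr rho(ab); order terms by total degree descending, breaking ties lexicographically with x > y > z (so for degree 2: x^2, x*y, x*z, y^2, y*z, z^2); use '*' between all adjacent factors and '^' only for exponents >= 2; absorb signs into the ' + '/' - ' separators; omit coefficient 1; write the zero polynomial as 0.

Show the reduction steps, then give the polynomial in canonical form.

x^4*y*z^2 - x^5*z - x^3*y^2*z - x^3*z^3 - x^2*y*z^2 + 5*x^3*z + x*y^2*z + x*z^3 + y*z^2 - 5*x*z - y

and tr(a b a b) = tr(a b) * tr(a b) - tr(1)   [split at repeated a] = z^2 - 2
and tr(a b a) = tr(a) * tr(b a) - tr(b) = x*z - y
next, tr(b a b^2 a) = tr(b) * tr(a b a b) - tr(a b a) = y*z^2 - x*z - y
tr(a b^2) = tr(b) * tr(a b) - tr(a) = y*z - x
and tr(b a b^2) = tr(b) * tr(a b^2) - tr(a b) = y^2*z - x*y - z
tr(b a b^2 a^2) = tr(a) * tr(b a b^2 a) - tr(b a b^2) = x*y*z^2 - x^2*z - y^2*z + z
next, tr(b a^3 b a b) = tr(a) * tr(b a b^2 a^2) - tr(b a b^2 a) = x^2*y*z^2 - x^3*z - x*y^2*z - y*z^2 + 2*x*z + y
tr(b a b a b a) = tr(a b a b) * tr(a b) - tr(b a)   [split at repeated a] = z^3 - 3*z
next, tr(a b a b a b a) = tr(a) * tr(b a b a b a) - tr(b a b a b) = x*z^3 - y*z^2 - 2*x*z + y
tr(b a^3 b a b a) = tr(a) * tr(a b a b a b a) - tr(a b a b a b) = x^2*z^3 - x*y*z^2 - 2*x^2*z - z^3 + x*y + 3*z
next, tr(a^-1 b a^3 b a b) = tr(b a^3 b a b) * tr(a) - tr(b a^3 b a b a) = x^3*y*z^2 - x^4*z - x^2*y^2*z - x^2*z^3 + 4*x^2*z + z^3 - 3*z
tr(a^3 b a b a^-2 b) = tr(a^-1 b a^3 b a b) * tr(a) - tr(a^-1 b a^3 b a b a) = x^4*y*z^2 - x^5*z - x^3*y^2*z - x^3*z^3 - x^2*y*z^2 + 5*x^3*z + x*y^2*z + x*z^3 + y*z^2 - 5*x*z - y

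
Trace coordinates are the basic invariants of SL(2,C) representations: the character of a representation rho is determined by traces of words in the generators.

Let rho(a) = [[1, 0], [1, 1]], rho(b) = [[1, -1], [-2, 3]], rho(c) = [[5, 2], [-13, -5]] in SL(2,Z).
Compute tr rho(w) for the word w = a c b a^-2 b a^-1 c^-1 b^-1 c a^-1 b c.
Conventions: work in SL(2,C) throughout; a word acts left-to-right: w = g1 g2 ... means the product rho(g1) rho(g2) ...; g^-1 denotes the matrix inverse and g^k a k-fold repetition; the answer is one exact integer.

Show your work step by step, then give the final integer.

-1612

rho(a) = [[1, 0], [1, 1]]
... * rho(c) = [[5, 2], [-13, -5]]  ->  [[5, 2], [-8, -3]]
... * rho(b) = [[1, -1], [-2, 3]]  ->  [[1, 1], [-2, -1]]
... * rho(a^-1) = [[1, 0], [-1, 1]]  ->  [[0, 1], [-1, -1]]
... * rho(a^-1) = [[1, 0], [-1, 1]]  ->  [[-1, 1], [0, -1]]
... * rho(b) = [[1, -1], [-2, 3]]  ->  [[-3, 4], [2, -3]]
... * rho(a^-1) = [[1, 0], [-1, 1]]  ->  [[-7, 4], [5, -3]]
... * rho(c^-1) = [[-5, -2], [13, 5]]  ->  [[87, 34], [-64, -25]]
... * rho(b^-1) = [[3, 1], [2, 1]]  ->  [[329, 121], [-242, -89]]
... * rho(c) = [[5, 2], [-13, -5]]  ->  [[72, 53], [-53, -39]]
... * rho(a^-1) = [[1, 0], [-1, 1]]  ->  [[19, 53], [-14, -39]]
... * rho(b) = [[1, -1], [-2, 3]]  ->  [[-87, 140], [64, -103]]
... * rho(c) = [[5, 2], [-13, -5]]  ->  [[-2255, -874], [1659, 643]]
tr = -2255 + 643 = -1612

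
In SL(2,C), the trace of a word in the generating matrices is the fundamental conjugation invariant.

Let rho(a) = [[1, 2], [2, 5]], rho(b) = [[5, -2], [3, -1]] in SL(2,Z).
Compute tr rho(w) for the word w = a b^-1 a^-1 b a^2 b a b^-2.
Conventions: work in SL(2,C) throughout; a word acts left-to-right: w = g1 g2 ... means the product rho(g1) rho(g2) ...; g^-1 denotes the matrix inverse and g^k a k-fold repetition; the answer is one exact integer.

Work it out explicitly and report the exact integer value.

3370

rho(a) = [[1, 2], [2, 5]]
... * rho(b^-1) = [[-1, 2], [-3, 5]]  ->  [[-7, 12], [-17, 29]]
... * rho(a^-1) = [[5, -2], [-2, 1]]  ->  [[-59, 26], [-143, 63]]
... * rho(b) = [[5, -2], [3, -1]]  ->  [[-217, 92], [-526, 223]]
... * rho(a) = [[1, 2], [2, 5]]  ->  [[-33, 26], [-80, 63]]
... * rho(a) = [[1, 2], [2, 5]]  ->  [[19, 64], [46, 155]]
... * rho(b) = [[5, -2], [3, -1]]  ->  [[287, -102], [695, -247]]
... * rho(a) = [[1, 2], [2, 5]]  ->  [[83, 64], [201, 155]]
... * rho(b^-1) = [[-1, 2], [-3, 5]]  ->  [[-275, 486], [-666, 1177]]
... * rho(b^-1) = [[-1, 2], [-3, 5]]  ->  [[-1183, 1880], [-2865, 4553]]
tr = -1183 + 4553 = 3370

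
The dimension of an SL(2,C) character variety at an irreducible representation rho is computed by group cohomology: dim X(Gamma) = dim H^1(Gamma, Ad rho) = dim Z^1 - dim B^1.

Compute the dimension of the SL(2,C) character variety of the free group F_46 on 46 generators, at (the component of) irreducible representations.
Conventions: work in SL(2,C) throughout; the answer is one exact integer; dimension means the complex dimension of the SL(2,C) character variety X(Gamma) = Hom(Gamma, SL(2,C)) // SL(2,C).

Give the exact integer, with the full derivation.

Gamma = F_46 has 46 generators and no relators.
Z^1(Gamma, Ad rho) = (sl_2)^46: a cocycle is a free choice of one sl_2 vector per generator, so dim Z^1 = 3*46 = 138.
dim B^1 = 3: the coboundary map is injective because an irreducible image has centralizer 0 in sl_2.
Therefore dim X = 138 - 3 = 135.

135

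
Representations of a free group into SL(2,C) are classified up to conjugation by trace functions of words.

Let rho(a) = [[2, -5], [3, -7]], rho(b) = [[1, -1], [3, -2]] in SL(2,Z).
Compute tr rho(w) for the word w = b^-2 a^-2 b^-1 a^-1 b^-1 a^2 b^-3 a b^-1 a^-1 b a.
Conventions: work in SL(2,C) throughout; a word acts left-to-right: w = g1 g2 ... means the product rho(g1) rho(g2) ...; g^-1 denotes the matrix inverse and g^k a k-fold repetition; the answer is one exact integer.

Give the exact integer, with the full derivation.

rho(b^-1) = [[-2, 1], [-3, 1]]
... * rho(b^-1) = [[-2, 1], [-3, 1]]  ->  [[1, -1], [3, -2]]
... * rho(a^-1) = [[-7, 5], [-3, 2]]  ->  [[-4, 3], [-15, 11]]
... * rho(a^-1) = [[-7, 5], [-3, 2]]  ->  [[19, -14], [72, -53]]
... * rho(b^-1) = [[-2, 1], [-3, 1]]  ->  [[4, 5], [15, 19]]
... * rho(a^-1) = [[-7, 5], [-3, 2]]  ->  [[-43, 30], [-162, 113]]
... * rho(b^-1) = [[-2, 1], [-3, 1]]  ->  [[-4, -13], [-15, -49]]
... * rho(a) = [[2, -5], [3, -7]]  ->  [[-47, 111], [-177, 418]]
... * rho(a) = [[2, -5], [3, -7]]  ->  [[239, -542], [900, -2041]]
... * rho(b^-1) = [[-2, 1], [-3, 1]]  ->  [[1148, -303], [4323, -1141]]
... * rho(b^-1) = [[-2, 1], [-3, 1]]  ->  [[-1387, 845], [-5223, 3182]]
... * rho(b^-1) = [[-2, 1], [-3, 1]]  ->  [[239, -542], [900, -2041]]
... * rho(a) = [[2, -5], [3, -7]]  ->  [[-1148, 2599], [-4323, 9787]]
... * rho(b^-1) = [[-2, 1], [-3, 1]]  ->  [[-5501, 1451], [-20715, 5464]]
... * rho(a^-1) = [[-7, 5], [-3, 2]]  ->  [[34154, -24603], [128613, -92647]]
... * rho(b) = [[1, -1], [3, -2]]  ->  [[-39655, 15052], [-149328, 56681]]
... * rho(a) = [[2, -5], [3, -7]]  ->  [[-34154, 92911], [-128613, 349873]]
tr = -34154 + 349873 = 315719

315719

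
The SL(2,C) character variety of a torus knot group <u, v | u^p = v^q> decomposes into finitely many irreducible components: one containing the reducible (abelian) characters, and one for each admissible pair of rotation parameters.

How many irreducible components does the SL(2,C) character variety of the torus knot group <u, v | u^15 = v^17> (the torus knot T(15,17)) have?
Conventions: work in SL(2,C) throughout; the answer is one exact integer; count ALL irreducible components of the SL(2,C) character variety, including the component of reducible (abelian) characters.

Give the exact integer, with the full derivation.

113

For T(15,17): irreducibility forces the central element u^15 = v^17 to one of +I, -I.
This locks tr(u) to 2*cos(pi*alpha/15), alpha in 1..14, and tr(v) to 2*cos(pi*beta/17), beta in 1..16, on each component of irreducible characters.
The two central values (-1)^alpha I and (-1)^beta I must be the same matrix, so alpha and beta share a parity.
Enumerate parity-matched pairs: 7*8 odd-odd plus 7*8 even-even gives 112.
components with irreducible characters: 112; plus the single component of reducible (abelian) characters: total 113.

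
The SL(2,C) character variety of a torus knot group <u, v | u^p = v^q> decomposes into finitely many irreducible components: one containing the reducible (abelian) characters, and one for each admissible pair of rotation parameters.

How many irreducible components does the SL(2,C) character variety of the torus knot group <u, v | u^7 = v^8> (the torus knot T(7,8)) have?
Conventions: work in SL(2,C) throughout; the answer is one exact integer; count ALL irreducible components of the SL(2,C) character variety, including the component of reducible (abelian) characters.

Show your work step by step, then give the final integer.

22

In the torus knot group T(7,8), u^7 = v^8 is central, so an irreducible representation sends it to +I or -I (Schur).
This locks tr(u) to 2*cos(pi*alpha/7), alpha in 1..6, and tr(v) to 2*cos(pi*beta/8), beta in 1..7, on each component of irreducible characters.
Consistency of u^7 = (-1)^alpha I with v^8 = (-1)^beta I forces alpha = beta (mod 2).
Counting: 3 odd alphas x 4 odd betas + 3 even alphas x 3 even betas = 12 + 9 = 21.
That is 21 components of irreducible characters, and with the reducible (abelian) component the total is 22.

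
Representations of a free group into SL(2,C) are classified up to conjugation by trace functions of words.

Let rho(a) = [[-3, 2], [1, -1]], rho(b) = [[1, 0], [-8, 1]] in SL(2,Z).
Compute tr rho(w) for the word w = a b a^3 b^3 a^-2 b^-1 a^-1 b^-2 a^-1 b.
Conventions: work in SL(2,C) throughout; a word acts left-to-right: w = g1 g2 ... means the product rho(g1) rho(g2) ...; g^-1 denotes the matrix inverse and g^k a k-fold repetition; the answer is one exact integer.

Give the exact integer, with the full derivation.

-644504830

rho(a) = [[-3, 2], [1, -1]]
... * rho(b) = [[1, 0], [-8, 1]]  ->  [[-19, 2], [9, -1]]
... * rho(a) = [[-3, 2], [1, -1]]  ->  [[59, -40], [-28, 19]]
... * rho(a) = [[-3, 2], [1, -1]]  ->  [[-217, 158], [103, -75]]
... * rho(a) = [[-3, 2], [1, -1]]  ->  [[809, -592], [-384, 281]]
... * rho(b) = [[1, 0], [-8, 1]]  ->  [[5545, -592], [-2632, 281]]
... * rho(b) = [[1, 0], [-8, 1]]  ->  [[10281, -592], [-4880, 281]]
... * rho(b) = [[1, 0], [-8, 1]]  ->  [[15017, -592], [-7128, 281]]
... * rho(a^-1) = [[-1, -2], [-1, -3]]  ->  [[-14425, -28258], [6847, 13413]]
... * rho(a^-1) = [[-1, -2], [-1, -3]]  ->  [[42683, 113624], [-20260, -53933]]
... * rho(b^-1) = [[1, 0], [8, 1]]  ->  [[951675, 113624], [-451724, -53933]]
... * rho(a^-1) = [[-1, -2], [-1, -3]]  ->  [[-1065299, -2244222], [505657, 1065247]]
... * rho(b^-1) = [[1, 0], [8, 1]]  ->  [[-19019075, -2244222], [9027633, 1065247]]
... * rho(b^-1) = [[1, 0], [8, 1]]  ->  [[-36972851, -2244222], [17549609, 1065247]]
... * rho(a^-1) = [[-1, -2], [-1, -3]]  ->  [[39217073, 80678368], [-18614856, -38294959]]
... * rho(b) = [[1, 0], [-8, 1]]  ->  [[-606209871, 80678368], [287744816, -38294959]]
tr = -606209871 + -38294959 = -644504830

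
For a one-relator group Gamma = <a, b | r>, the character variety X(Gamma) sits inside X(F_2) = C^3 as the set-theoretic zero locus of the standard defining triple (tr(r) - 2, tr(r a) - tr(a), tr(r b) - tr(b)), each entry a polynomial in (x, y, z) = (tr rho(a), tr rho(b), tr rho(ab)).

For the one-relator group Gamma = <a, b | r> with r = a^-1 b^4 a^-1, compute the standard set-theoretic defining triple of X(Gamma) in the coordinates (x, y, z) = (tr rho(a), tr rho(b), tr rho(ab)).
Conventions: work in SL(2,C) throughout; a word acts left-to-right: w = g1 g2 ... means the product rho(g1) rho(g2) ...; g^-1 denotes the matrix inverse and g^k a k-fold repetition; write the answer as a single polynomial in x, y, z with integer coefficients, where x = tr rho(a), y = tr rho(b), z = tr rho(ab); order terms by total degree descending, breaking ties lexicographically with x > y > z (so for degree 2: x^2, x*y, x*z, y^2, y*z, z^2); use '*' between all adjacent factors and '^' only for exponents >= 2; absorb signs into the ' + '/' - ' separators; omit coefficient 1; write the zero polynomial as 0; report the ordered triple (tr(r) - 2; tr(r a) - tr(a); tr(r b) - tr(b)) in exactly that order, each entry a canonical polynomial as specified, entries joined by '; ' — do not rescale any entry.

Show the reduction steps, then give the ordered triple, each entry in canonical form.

x^2*y^4 - x*y^3*z - 3*x^2*y^2 - y^4 + 2*x*y*z + x^2 + 4*y^2 - 4; x*y^4 - y^3*z - 3*x*y^2 + 2*y*z; x^2*y^5 - 2*x*y^4*z - 3*x^2*y^3 + y^3*z^2 + 5*x*y^2*z + x^2*y - y^3 - 2*y*z^2 - x*z + 2*y

next, tr(b^2) = tr(b) * tr(b) - tr(1)  (reduce the b square) = y^2 - 2
tr(b^3) = tr(b) * tr(b^2) - tr(b)  (reduce the b square) = y^3 - 3*y
tr(b^4) = tr(b) * tr(b^3) - tr(b^2)  (reduce the b square) = y^4 - 4*y^2 + 2
and tr(b a b) = tr(b) * tr(a b) - tr(a)  (reduce the b square) = y*z - x
next, tr(a b^3) = tr(b) * tr(b a b) - tr(b a)  (reduce the b square) = y^2*z - x*y - z
and tr(b^4 a) = tr(b) * tr(a b^3) - tr(a b^2)  (reduce the b square) = y^3*z - x*y^2 - 2*y*z + x
tr(a^-1 b^4) = tr(b^4) * tr(a) - tr(b^4 a)  (eliminate a^-1) = x*y^4 - y^3*z - 3*x*y^2 + 2*y*z + x
tr(a^-1 b^4 a^-1) = tr(a^-1 b^4) * tr(a) - tr(a^-1 b^4 a)  (eliminate a^-1) = x^2*y^4 - x*y^3*z - 3*x^2*y^2 - y^4 + 2*x*y*z + x^2 + 4*y^2 - 2
next, tr(b^5) = tr(b) * tr(b^4) - tr(b^3)   [square of b] = y^5 - 5*y^3 + 5*y
and tr(b^5 a) = tr(b) * tr(b^2 a b^2) - tr(b^2 a b)   [square of b] = y^4*z - x*y^3 - 3*y^2*z + 2*x*y + z
tr(b^4 a^-1 b) = tr(b^5) * tr(a) - tr(b^5 a)   [inverse elimination on a] = x*y^5 - y^4*z - 4*x*y^3 + 3*y^2*z + 3*x*y - z
and tr(a b a b) = tr(a b) * tr(a b) - tr(1)   [split at a repeated a] = z^2 - 2
and tr(a b a) = tr(a) * tr(b a) - tr(b)   [square of a] = x*z - y
tr(b a b a b) = tr(b) * tr(a b a b) - tr(a b a)   [square of b] = y*z^2 - x*z - y
and tr(a b a b^3) = tr(b) * tr(b a b a b) - tr(b a b a)   [square of b] = y^2*z^2 - x*y*z - y^2 - z^2 + 2
and tr(b a b^4 a) = tr(b) * tr(a b a b^3) - tr(a b a b^2)   [square of b] = y^3*z^2 - x*y^2*z - y^3 - 2*y*z^2 + x*z + 3*y
tr(b^4 a^-1 b a) = tr(b a b^4) * tr(a) - tr(b a b^4 a)   [inverse elimination on a] = x*y^4*z - x^2*y^3 - y^3*z^2 - 2*x*y^2*z + 2*x^2*y + y^3 + 2*y*z^2 - 3*y
tr(a^-1 b^4 a^-1 b) = tr(b^4 a^-1 b) * tr(a) - tr(b^4 a^-1 b a)   [inverse elimination on a] = x^2*y^5 - 2*x*y^4*z - 3*x^2*y^3 + y^3*z^2 + 5*x*y^2*z + x^2*y - y^3 - 2*y*z^2 - x*z + 3*y
assemble the triple (tr(r) - 2; tr(r a) - x; tr(r b) - y)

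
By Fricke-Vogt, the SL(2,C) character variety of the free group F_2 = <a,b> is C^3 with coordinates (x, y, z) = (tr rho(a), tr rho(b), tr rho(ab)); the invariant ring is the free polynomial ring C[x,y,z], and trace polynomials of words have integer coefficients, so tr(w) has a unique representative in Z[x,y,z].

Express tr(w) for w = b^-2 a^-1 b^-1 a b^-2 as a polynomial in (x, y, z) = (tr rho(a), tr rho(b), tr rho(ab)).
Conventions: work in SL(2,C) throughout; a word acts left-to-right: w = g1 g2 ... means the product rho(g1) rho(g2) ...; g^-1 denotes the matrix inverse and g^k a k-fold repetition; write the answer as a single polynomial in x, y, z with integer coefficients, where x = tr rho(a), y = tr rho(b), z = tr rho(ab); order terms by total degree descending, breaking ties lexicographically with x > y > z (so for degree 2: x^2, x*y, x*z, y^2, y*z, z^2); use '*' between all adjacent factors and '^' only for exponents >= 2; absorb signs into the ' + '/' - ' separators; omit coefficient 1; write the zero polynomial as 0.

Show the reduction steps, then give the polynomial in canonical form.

x*y^4*z - x^2*y^3 - y^3*z^2 - 2*x*y^2*z + 2*x^2*y + y^3 + 2*y*z^2 - 3*y

trace(b^-1 a) = trace(a)*trace(b) - trace(a b)  (eliminate b^-1) = x*y - z
trace(b^-2 a) = trace(b^-1 a)*trace(b) - trace(b^-1 a b)  (eliminate b^-1) = x*y^2 - y*z - x
trace(b^-1 a b^-2) = trace(b^-2 a)*trace(b) - trace(b^-2 a b)  (eliminate b^-1) = x*y^3 - y^2*z - 2*x*y + z
trace(a b^-4) = trace(b^-1 a b^-2)*trace(b) - trace(b^-1 a b^-1)  (eliminate b^-1) = x*y^4 - y^3*z - 3*x*y^2 + 2*y*z + x
trace(b^-1 a b^-4) = trace(a b^-4)*trace(b) - trace(a b^-3)  (eliminate b^-1) = x*y^5 - y^4*z - 4*x*y^3 + 3*y^2*z + 3*x*y - z
trace(a^2) = trace(a)*trace(a) - trace(1)  (reduce the a square) = x^2 - 2
trace(a^2 b) = trace(a)*trace(b a) - trace(b)  (reduce the a square) = x*z - y
trace(a^2 b^-1) = trace(a^2)*trace(b) - trace(a^2 b)  (eliminate b^-1) = x^2*y - x*z - y
trace(a b^-2 a) = trace(a^2 b^-1)*trace(b) - trace(a^2)  (eliminate b^-1) = x^2*y^2 - x*y*z - x^2 - y^2 + 2
trace(a b a b) = trace(a b)*trace(a b) - trace(1)  (split on a) = z^2 - 2
trace(b^-1 a b a) = trace(a b a)*trace(b) - trace(a b a b)  (eliminate b^-1) = x*y*z - y^2 - z^2 + 2
trace(a b^-2 a b) = trace(b^-1 a b a)*trace(b) - trace(b^-1 a b a b)  (eliminate b^-1) = x*y^2*z - y^3 - y*z^2 - x*z + 3*y
trace(b^-2 a b^-1 a) = trace(a b^-2 a)*trace(b) - trace(a b^-2 a b)  (eliminate b^-1) = x^2*y^3 - 2*x*y^2*z - x^2*y + y*z^2 + x*z - y
trace(b^-1 a b^-1 a) = trace(a b^-1 a)*trace(b) - trace(a b^-1 a b)  (eliminate b^-1) = x^2*y^2 - 2*x*y*z + z^2 - 2
trace(b^-2 a b^-1 a b^-1) = trace(b^-2 a b^-1 a)*trace(b) - trace(b^-2 a b^-1 a b)  (eliminate b^-1) = x^2*y^4 - 2*x*y^3*z - 2*x^2*y^2 + y^2*z^2 + 3*x*y*z - y^2 - z^2 + 2
trace(b^-1 a b^-4 a) = trace(b^-2 a b^-1 a b^-1)*trace(b) - trace(b^-2 a b^-1 a)  (eliminate b^-1) = x^2*y^5 - 2*x*y^4*z - 3*x^2*y^3 + y^3*z^2 + 5*x*y^2*z + x^2*y - y^3 - 2*y*z^2 - x*z + 3*y
trace(b^-2 a^-1 b^-1 a b^-2) = trace(b^-1 a b^-4)*trace(a) - trace(b^-1 a b^-4 a)  (eliminate a^-1) = x*y^4*z - x^2*y^3 - y^3*z^2 - 2*x*y^2*z + 2*x^2*y + y^3 + 2*y*z^2 - 3*y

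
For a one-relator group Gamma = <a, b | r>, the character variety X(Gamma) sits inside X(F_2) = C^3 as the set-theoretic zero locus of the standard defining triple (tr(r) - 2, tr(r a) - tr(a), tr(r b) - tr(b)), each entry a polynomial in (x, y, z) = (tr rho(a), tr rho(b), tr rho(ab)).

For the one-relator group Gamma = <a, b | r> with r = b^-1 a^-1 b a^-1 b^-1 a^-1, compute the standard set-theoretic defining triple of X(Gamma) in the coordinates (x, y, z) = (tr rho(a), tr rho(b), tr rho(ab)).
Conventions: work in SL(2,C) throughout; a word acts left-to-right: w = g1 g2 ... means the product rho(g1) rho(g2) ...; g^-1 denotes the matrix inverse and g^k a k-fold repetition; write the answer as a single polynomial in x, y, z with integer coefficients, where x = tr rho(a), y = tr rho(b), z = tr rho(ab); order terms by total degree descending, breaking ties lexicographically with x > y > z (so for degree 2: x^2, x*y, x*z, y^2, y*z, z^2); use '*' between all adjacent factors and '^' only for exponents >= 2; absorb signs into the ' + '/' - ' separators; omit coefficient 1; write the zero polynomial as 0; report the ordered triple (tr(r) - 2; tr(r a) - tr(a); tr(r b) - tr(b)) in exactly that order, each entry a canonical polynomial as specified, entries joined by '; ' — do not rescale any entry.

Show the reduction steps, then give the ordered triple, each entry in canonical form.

tr(b^-1) = tr(b) = y
tr(b^-1 a) = tr(a) tr(b) - tr(a b)   [inverse elimination on b] = x*y - z
use: tr(a^-1 b^-1) = tr(b^-1) tr(a) - tr(b^-1 a)   [inverse elimination on a] = z
use: tr(b a b) = tr(b) tr(a b) - tr(a)   [square of b] = y*z - x
tr(b a b a) = tr(b a) tr(b a) - tr(1)   [split at a repeated b] = z^2 - 2
use: tr(a b a^-1 b) = tr(b a b) tr(a) - tr(b a b a)   [inverse elimination on a] = x*y*z - x^2 - z^2 + 2
tr(a b a^-1 b^-1) = tr(a b a^-1) tr(b) - tr(a b a^-1 b)   [inverse elimination on b] = -x*y*z + x^2 + y^2 + z^2 - 2
use: tr(b a^-1 b^-2 a) = tr(a b a^-1 b^-1) tr(b) - tr(a b a^-1)   [inverse elimination on b] = -x*y^2*z + x^2*y + y^3 + y*z^2 - 3*y
tr(b^-1 a^-1 b a^-1 b^-1) = tr(b a^-1 b^-2) tr(a) - tr(b a^-1 b^-2 a)   [inverse elimination on a] = x*y^2*z - x^2*y - y^3 - y*z^2 + x*z + 3*y
use: tr(b^2) = tr(b) tr(b) - tr(1)   [square of b] = y^2 - 2
apply: tr(b a^-1 b) = tr(b^2) tr(a) - tr(b^2 a)   [inverse elimination on a] = x*y^2 - y*z - x
tr(b a b^2) = tr(b) tr(a b^2) - tr(a b)   [square of b] = y^2*z - x*y - z
tr(a b a) = tr(a) tr(b a) - tr(b)   [square of a] = x*z - y
use: tr(b a b^2 a) = tr(b) tr(a b a b) - tr(a b a)   [square of b] = y*z^2 - x*z - y
tr(b a^-1 b a b) = tr(b a b^2) tr(a) - tr(b a b^2 a)   [inverse elimination on a] = x*y^2*z - x^2*y - y*z^2 + y
tr(b a b a b a) = tr(a b a b) tr(a b) - tr(b a)   [split at a repeated a] = z^3 - 3*z
tr(b a^-1 b a b a) = tr(b a b a b) tr(a) - tr(b a b a b a)   [inverse elimination on a] = x*y*z^2 - x^2*z - z^3 - x*y + 3*z
use: tr(a b a^-1 b a^-1 b) = tr(b a^-1 b a b) tr(a) - tr(b a^-1 b a b a)   [inverse elimination on a] = x^2*y^2*z - x^3*y - 2*x*y*z^2 + x^2*z + z^3 + 2*x*y - 3*z
use: tr(a^-1 b a^-1 b^-1 a b) = tr(a b a^-1 b a^-1) tr(b) - tr(a b a^-1 b a^-1 b)   [inverse elimination on b] = -x^2*y^2*z + x^3*y + x*y^3 + 2*x*y*z^2 - x^2*z - y^2*z - z^3 - 3*x*y + 3*z
tr(b^-1 a^-1 b a^-1 b^-1 a) = tr(a^-1 b a^-1 b^-1 a) tr(b) - tr(a^-1 b a^-1 b^-1 a b)   [inverse elimination on b] = x^2*y^2*z - x^3*y - x*y^3 - 2*x*y*z^2 + x^2*z + y^2*z + z^3 + 4*x*y - 3*z
tr(b^-1 a^-1 b a^-1 b^-1 a^-1) = tr(b^-1 a^-1 b a^-1 b^-1) tr(a) - tr(b^-1 a^-1 b a^-1 b^-1 a)   [inverse elimination on a] = x*y*z^2 - y^2*z - z^3 - x*y + 3*z
use: tr(a^-2) = tr(a^-1) tr(a) - tr(1)  (eliminate a^-1) = x^2 - 2
apply: tr(a^-2 b a b) = tr(a^-1 b a b) tr(a) - tr(a^-1 b a b a)  (eliminate a^-1) = x^2*y*z - x^3 - x*z^2 - y*z + 3*x
apply: tr(b^-1 a^-2 b a) = tr(a^-2 b a) tr(b) - tr(a^-2 b a b)  (eliminate b^-1) = -x^2*y*z + x^3 + x*y^2 + x*z^2 - 3*x
tr(a^-1 b a^-1 b^-1 a^-1) = tr(b^-1 a^-2 b) tr(a) - tr(b^-1 a^-2 b a)  (eliminate a^-1) = x^2*y*z - x*y^2 - x*z^2 + x
assemble the triple (tr(r) - 2; tr(r a) - x; tr(r b) - y)

x*y*z^2 - y^2*z - z^3 - x*y + 3*z - 2; x*y^2*z - x^2*y - y^3 - y*z^2 + x*z - x + 3*y; x^2*y*z - x*y^2 - x*z^2 + x - y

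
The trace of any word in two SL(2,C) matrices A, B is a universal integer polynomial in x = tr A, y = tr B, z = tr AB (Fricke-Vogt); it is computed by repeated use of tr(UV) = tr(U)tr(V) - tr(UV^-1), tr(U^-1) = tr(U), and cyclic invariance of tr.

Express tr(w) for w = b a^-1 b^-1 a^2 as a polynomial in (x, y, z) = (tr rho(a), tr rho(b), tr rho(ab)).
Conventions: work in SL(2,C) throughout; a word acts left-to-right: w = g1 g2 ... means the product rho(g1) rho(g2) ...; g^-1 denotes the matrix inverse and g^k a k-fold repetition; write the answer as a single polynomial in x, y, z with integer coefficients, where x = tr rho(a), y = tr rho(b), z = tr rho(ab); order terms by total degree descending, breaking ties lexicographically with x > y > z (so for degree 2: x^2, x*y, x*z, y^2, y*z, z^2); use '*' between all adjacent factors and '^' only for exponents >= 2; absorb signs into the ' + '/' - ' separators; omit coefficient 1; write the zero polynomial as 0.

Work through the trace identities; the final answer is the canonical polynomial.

-x^2*y*z + x^3 + x*y^2 + x*z^2 - 3*x

so tr(b^2 a) = tr(b) tr(a b) - tr(a) = y*z - x
so tr(b^2) = tr(b) tr(b) - tr(1) = y^2 - 2
tr(b a^2 b) = tr(a) tr(b^2 a) - tr(b^2) = x*y*z - x^2 - y^2 + 2
tr(b a b a) = tr(a b) tr(a b) - tr(1) = z^2 - 2
tr(b a^2 b a) = tr(a) tr(b a b a) - tr(b a b) = x*z^2 - y*z - x
so tr(a^2 b a^-1 b) = tr(b a^2 b) tr(a) - tr(b a^2 b a) = x^2*y*z - x^3 - x*y^2 - x*z^2 + y*z + 3*x
so tr(b a^-1 b^-1 a^2) = tr(a^2 b a^-1) tr(b) - tr(a^2 b a^-1 b) = -x^2*y*z + x^3 + x*y^2 + x*z^2 - 3*x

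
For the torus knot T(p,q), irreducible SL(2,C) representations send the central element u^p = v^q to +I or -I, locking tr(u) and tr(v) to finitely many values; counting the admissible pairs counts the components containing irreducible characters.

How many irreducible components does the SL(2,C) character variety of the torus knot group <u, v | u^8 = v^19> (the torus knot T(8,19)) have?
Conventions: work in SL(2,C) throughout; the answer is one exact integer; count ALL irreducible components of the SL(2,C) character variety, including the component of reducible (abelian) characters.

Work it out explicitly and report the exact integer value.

64

For T(8,19): irreducibility forces the central element u^8 = v^19 to one of +I, -I.
This locks tr(u) to 2*cos(pi*alpha/8), alpha in 1..7, and tr(v) to 2*cos(pi*beta/19), beta in 1..18, on each component of irreducible characters.
The two central values (-1)^alpha I and (-1)^beta I must be the same matrix, so alpha and beta share a parity.
count pairs: odd alpha (4 choices) x odd beta (9), plus even alpha (3) x even beta (9): 4*9 + 3*9 = 63.
components with irreducible characters: 63; plus the single component of reducible (abelian) characters: total 64.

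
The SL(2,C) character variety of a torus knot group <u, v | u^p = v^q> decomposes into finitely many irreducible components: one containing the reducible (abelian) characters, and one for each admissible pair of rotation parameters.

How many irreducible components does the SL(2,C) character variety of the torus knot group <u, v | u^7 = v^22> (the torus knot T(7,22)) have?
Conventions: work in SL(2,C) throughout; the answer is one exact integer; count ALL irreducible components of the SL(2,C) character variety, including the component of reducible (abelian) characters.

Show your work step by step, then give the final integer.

In the torus knot group T(7,22), u^7 = v^22 is central, so an irreducible representation sends it to +I or -I (Schur).
This locks tr(u) to 2*cos(pi*alpha/7), alpha in 1..6, and tr(v) to 2*cos(pi*beta/22), beta in 1..21, on each component of irreducible characters.
The two central values (-1)^alpha I and (-1)^beta I must be the same matrix, so alpha and beta share a parity.
Enumerate parity-matched pairs: 3*11 odd-odd plus 3*10 even-even gives 63.
components with irreducible characters: 63; plus the single component of reducible (abelian) characters: total 64.

64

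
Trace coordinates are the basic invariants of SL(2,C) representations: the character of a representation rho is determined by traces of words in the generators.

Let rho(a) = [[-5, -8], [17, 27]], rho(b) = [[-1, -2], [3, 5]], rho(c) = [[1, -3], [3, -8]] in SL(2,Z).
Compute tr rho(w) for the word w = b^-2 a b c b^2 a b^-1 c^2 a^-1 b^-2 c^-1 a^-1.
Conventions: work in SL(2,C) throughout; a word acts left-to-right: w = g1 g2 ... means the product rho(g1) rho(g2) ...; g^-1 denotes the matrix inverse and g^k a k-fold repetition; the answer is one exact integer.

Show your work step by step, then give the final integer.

rho(b^-1) = [[5, 2], [-3, -1]]
... * rho(b^-1) = [[5, 2], [-3, -1]]  ->  [[19, 8], [-12, -5]]
... * rho(a) = [[-5, -8], [17, 27]]  ->  [[41, 64], [-25, -39]]
... * rho(b) = [[-1, -2], [3, 5]]  ->  [[151, 238], [-92, -145]]
... * rho(c) = [[1, -3], [3, -8]]  ->  [[865, -2357], [-527, 1436]]
... * rho(b) = [[-1, -2], [3, 5]]  ->  [[-7936, -13515], [4835, 8234]]
... * rho(b) = [[-1, -2], [3, 5]]  ->  [[-32609, -51703], [19867, 31500]]
... * rho(a) = [[-5, -8], [17, 27]]  ->  [[-715906, -1135109], [436165, 691564]]
... * rho(b^-1) = [[5, 2], [-3, -1]]  ->  [[-174203, -296703], [106133, 180766]]
... * rho(c) = [[1, -3], [3, -8]]  ->  [[-1064312, 2896233], [648431, -1764527]]
... * rho(c) = [[1, -3], [3, -8]]  ->  [[7624387, -19976928], [-4645150, 12170923]]
... * rho(a^-1) = [[27, 8], [-17, -5]]  ->  [[545466225, 160879736], [-332324741, -98015815]]
... * rho(b^-1) = [[5, 2], [-3, -1]]  ->  [[2244691917, 930052714], [-1367576260, -566633667]]
... * rho(b^-1) = [[5, 2], [-3, -1]]  ->  [[8433301443, 3559331120], [-5137980299, -2168518853]]
... * rho(c^-1) = [[-8, 3], [-3, 1]]  ->  [[-78144404904, 28859235449], [47609398951, -17582459750]]
... * rho(a^-1) = [[27, 8], [-17, -5]]  ->  [[-2600505935041, -769451416477], [1584355587427, 468787490358]]
tr = -2600505935041 + 468787490358 = -2131718444683

-2131718444683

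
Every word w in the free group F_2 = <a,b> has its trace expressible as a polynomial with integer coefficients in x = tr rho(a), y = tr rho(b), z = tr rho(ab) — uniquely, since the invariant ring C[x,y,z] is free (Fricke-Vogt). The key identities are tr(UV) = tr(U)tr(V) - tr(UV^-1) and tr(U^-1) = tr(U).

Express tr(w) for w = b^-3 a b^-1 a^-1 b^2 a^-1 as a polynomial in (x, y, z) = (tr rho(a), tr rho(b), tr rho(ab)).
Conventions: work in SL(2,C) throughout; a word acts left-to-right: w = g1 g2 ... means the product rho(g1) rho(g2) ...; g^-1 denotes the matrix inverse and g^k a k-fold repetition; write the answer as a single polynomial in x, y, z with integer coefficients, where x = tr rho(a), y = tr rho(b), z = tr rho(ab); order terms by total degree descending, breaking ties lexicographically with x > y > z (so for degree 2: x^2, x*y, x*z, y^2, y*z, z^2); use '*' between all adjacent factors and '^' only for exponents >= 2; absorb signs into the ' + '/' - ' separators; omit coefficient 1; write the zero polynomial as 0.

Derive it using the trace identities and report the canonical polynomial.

trace(a^-1 b) = trace(b) trace(a) - trace(b a)  (eliminate a^-1) = x*y - z
reduce: trace(b^2 a) = trace(b) trace(a b) - trace(a)  (reduce the b square) = y*z - x
trace(b^3 a) = trace(b) trace(b a b) - trace(b a)  (reduce the b square) = y^2*z - x*y - z
so trace(b^2) = trace(b) trace(b) - trace(1)  (reduce the b square) = y^2 - 2
trace(b^3) = trace(b) trace(b^2) - trace(b)  (reduce the b square) = y^3 - 3*y
trace(a b^3 a) = trace(a) trace(b^3 a) - trace(b^3)  (reduce the a square) = x*y^2*z - x^2*y - y^3 - x*z + 3*y
reduce: trace(a b a b) = trace(b a) trace(b a) - trace(1)  (split on b) = z^2 - 2
trace(a b a) = trace(a) trace(b a) - trace(b)  (reduce the a square) = x*z - y
trace(a b a b^2) = trace(b) trace(a b a b) - trace(a b a)  (reduce the b square) = y*z^2 - x*z - y
trace(a b^3 a b) = trace(b) trace(a b a b^2) - trace(a b a b)  (reduce the b square) = y^2*z^2 - x*y*z - y^2 - z^2 + 2
reduce: trace(b^3 a b^-1 a) = trace(a b^3 a) trace(b) - trace(a b^3 a b)  (eliminate b^-1) = x*y^3*z - x^2*y^2 - y^4 - y^2*z^2 + 4*y^2 + z^2 - 2
trace(b a b^-1 a^-1 b^2) = trace(b^3 a b^-1) trace(a) - trace(b^3 a b^-1 a)  (eliminate a^-1) = -x*y^3*z + x^2*y^2 + y^4 + y^2*z^2 + x*y*z - x^2 - 4*y^2 - z^2 + 2
so trace(a b a b a b) = trace(a b a b) trace(a b) - trace(b a)  (split on a) = z^3 - 3*z
trace(a b a b a) = trace(a) trace(b a b a) - trace(b a b)  (reduce the a square) = x*z^2 - y*z - x
trace(b^2 a b a b a) = trace(b) trace(a b a b a b) - trace(a b a b a)  (reduce the b square) = y*z^3 - x*z^2 - 2*y*z + x
reduce: trace(a^-1 b^2 a b a b) = trace(b^2 a b a b) trace(a) - trace(b^2 a b a b a)  (eliminate a^-1) = x*y^2*z^2 - x^2*y*z - y*z^3 - x*y^2 + 2*y*z + x
so trace(b a b^-1 a^-1 b^2 a) = trace(a^-1 b^2 a b a) trace(b) - trace(a^-1 b^2 a b a b)  (eliminate b^-1) = -x*y^2*z^2 + x^2*y*z + y^3*z + y*z^3 - 3*y*z - x
trace(a b^-1 a^-1 b^2 a^-1 b) = trace(b a b^-1 a^-1 b^2) trace(a) - trace(b a b^-1 a^-1 b^2 a)  (eliminate a^-1) = -x^2*y^3*z + x^3*y^2 + x*y^4 + 2*x*y^2*z^2 - y^3*z - y*z^3 - x^3 - 4*x*y^2 - x*z^2 + 3*y*z + 3*x
trace(a b^-1 a^-1 b^2 a^-1 b^-1) = trace(a b^-1 a^-1 b^2 a^-1) trace(b) - trace(a b^-1 a^-1 b^2 a^-1 b)  (eliminate b^-1) = x^2*y^3*z - x^3*y^2 - x*y^4 - 2*x*y^2*z^2 + y^3*z + y*z^3 + x^3 + 5*x*y^2 + x*z^2 - 4*y*z - 3*x
trace(b^-1 a b^-1 a^-1 b^2 a^-1 b^-1) = trace(a b^-1 a^-1 b^2 a^-1 b^-1) trace(b) - trace(a b^-1 a^-1 b^2 a^-1)  (eliminate b^-1) = x^2*y^4*z - x^3*y^3 - x*y^5 - 2*x*y^3*z^2 + y^4*z + y^2*z^3 + x^3*y + 5*x*y^3 + x*y*z^2 - 4*y^2*z - 4*x*y + z
trace(b^-3 a b^-1 a^-1 b^2 a^-1) = trace(b^-1 a b^-1 a^-1 b^2 a^-1 b^-1) trace(b) - trace(b^-1 a b^-1 a^-1 b^2 a^-1)  (eliminate b^-1) = x^2*y^5*z - x^3*y^4 - x*y^6 - 2*x*y^4*z^2 - x^2*y^3*z + y^5*z + y^3*z^3 + 2*x^3*y^2 + 6*x*y^4 + 3*x*y^2*z^2 - 5*y^3*z - y*z^3 - x^3 - 9*x*y^2 - x*z^2 + 5*y*z + 3*x

x^2*y^5*z - x^3*y^4 - x*y^6 - 2*x*y^4*z^2 - x^2*y^3*z + y^5*z + y^3*z^3 + 2*x^3*y^2 + 6*x*y^4 + 3*x*y^2*z^2 - 5*y^3*z - y*z^3 - x^3 - 9*x*y^2 - x*z^2 + 5*y*z + 3*x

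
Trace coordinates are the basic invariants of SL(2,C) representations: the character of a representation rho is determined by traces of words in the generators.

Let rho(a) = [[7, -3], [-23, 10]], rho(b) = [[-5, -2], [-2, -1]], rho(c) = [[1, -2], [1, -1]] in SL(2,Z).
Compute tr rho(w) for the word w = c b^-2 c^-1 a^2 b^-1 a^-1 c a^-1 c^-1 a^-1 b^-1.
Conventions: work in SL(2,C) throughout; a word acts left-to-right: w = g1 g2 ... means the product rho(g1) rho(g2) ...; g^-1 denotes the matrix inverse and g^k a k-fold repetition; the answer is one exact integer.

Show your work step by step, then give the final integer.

132752765

rho(c) = [[1, -2], [1, -1]]
... * rho(b^-1) = [[-1, 2], [2, -5]]  ->  [[-5, 12], [-3, 7]]
... * rho(b^-1) = [[-1, 2], [2, -5]]  ->  [[29, -70], [17, -41]]
... * rho(c^-1) = [[-1, 2], [-1, 1]]  ->  [[41, -12], [24, -7]]
... * rho(a) = [[7, -3], [-23, 10]]  ->  [[563, -243], [329, -142]]
... * rho(a) = [[7, -3], [-23, 10]]  ->  [[9530, -4119], [5569, -2407]]
... * rho(b^-1) = [[-1, 2], [2, -5]]  ->  [[-17768, 39655], [-10383, 23173]]
... * rho(a^-1) = [[10, 3], [23, 7]]  ->  [[734385, 224281], [429149, 131062]]
... * rho(c) = [[1, -2], [1, -1]]  ->  [[958666, -1693051], [560211, -989360]]
... * rho(a^-1) = [[10, 3], [23, 7]]  ->  [[-29353513, -8975359], [-17153170, -5244887]]
... * rho(c^-1) = [[-1, 2], [-1, 1]]  ->  [[38328872, -67682385], [22398057, -39551227]]
... * rho(a^-1) = [[10, 3], [23, 7]]  ->  [[-1173406135, -358790079], [-685697651, -209664418]]
... * rho(b^-1) = [[-1, 2], [2, -5]]  ->  [[455825977, -552861875], [266368815, -323073212]]
tr = 455825977 + -323073212 = 132752765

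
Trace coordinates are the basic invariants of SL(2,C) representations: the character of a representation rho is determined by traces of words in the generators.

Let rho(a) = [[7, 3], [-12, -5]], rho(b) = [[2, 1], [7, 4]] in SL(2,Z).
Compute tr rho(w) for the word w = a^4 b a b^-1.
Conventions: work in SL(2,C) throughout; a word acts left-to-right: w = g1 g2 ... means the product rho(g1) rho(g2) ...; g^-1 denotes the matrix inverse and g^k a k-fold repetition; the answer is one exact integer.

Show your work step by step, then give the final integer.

rho(a) = [[7, 3], [-12, -5]]
... * rho(a) = [[7, 3], [-12, -5]]  ->  [[13, 6], [-24, -11]]
... * rho(a) = [[7, 3], [-12, -5]]  ->  [[19, 9], [-36, -17]]
... * rho(a) = [[7, 3], [-12, -5]]  ->  [[25, 12], [-48, -23]]
... * rho(b) = [[2, 1], [7, 4]]  ->  [[134, 73], [-257, -140]]
... * rho(a) = [[7, 3], [-12, -5]]  ->  [[62, 37], [-119, -71]]
... * rho(b^-1) = [[4, -1], [-7, 2]]  ->  [[-11, 12], [21, -23]]
tr = -11 + -23 = -34

-34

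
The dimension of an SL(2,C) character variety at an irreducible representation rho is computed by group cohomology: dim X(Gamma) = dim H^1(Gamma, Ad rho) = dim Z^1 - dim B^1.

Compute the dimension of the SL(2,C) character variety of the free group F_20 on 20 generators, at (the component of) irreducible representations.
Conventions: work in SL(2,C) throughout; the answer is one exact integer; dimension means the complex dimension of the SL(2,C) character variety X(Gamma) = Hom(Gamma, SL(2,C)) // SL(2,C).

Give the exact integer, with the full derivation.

Gamma = F_20 has 20 generators and no relators.
A cocycle picks one sl_2 vector per generator freely, giving dim Z^1 = 3*20 = 60.
Irreducibility makes the coboundary map sl_2 -> Z^1 injective (trivial centralizer), so dim B^1 = 3.
dim H^1 = 60 - 3 = 57, which is dim X.

57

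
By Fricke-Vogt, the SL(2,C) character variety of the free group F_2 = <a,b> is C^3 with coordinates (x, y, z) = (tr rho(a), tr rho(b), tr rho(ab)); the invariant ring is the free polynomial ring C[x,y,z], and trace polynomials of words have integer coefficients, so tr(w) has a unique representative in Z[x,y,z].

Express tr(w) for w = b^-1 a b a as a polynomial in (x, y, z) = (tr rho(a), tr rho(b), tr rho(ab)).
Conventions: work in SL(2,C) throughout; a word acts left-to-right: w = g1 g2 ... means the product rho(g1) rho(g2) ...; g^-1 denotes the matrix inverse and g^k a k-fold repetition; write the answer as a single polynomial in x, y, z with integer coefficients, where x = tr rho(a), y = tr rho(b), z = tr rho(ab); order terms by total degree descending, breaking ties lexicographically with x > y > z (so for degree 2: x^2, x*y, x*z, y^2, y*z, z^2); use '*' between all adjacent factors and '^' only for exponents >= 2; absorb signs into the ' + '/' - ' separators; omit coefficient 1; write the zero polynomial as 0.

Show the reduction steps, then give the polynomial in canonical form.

x*y*z - y^2 - z^2 + 2

apply: trace(a b a) = trace(a) trace(b a) - trace(b)  (reduce the a square) = x*z - y
apply: trace(a b a b) = trace(a b) trace(a b) - trace(1)  (split on a) = z^2 - 2
apply: trace(b^-1 a b a) = trace(a b a) trace(b) - trace(a b a b)  (eliminate b^-1) = x*y*z - y^2 - z^2 + 2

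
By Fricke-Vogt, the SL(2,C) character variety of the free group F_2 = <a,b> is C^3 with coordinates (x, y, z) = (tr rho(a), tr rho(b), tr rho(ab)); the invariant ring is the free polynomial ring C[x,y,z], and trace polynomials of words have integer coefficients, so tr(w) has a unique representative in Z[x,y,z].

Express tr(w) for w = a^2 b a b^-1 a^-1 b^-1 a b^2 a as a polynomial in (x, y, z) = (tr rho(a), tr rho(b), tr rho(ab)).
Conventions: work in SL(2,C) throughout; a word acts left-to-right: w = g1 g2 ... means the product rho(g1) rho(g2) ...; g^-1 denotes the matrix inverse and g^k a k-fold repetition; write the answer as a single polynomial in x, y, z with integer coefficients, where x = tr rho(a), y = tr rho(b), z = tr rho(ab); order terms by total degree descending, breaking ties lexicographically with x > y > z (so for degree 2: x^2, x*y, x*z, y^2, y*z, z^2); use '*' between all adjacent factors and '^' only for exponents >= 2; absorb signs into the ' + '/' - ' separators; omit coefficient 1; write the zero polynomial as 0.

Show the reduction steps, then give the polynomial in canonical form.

so trace(b^2 a) = trace(b) trace(a b) - trace(a)  (reduce the b square) = y*z - x
trace(b^2) = trace(b) trace(b) - trace(1)  (reduce the b square) = y^2 - 2
reduce: trace(b^2 a^2) = trace(a) trace(b^2 a) - trace(b^2)  (reduce the a square) = x*y*z - x^2 - y^2 + 2
trace(a^2 b^2 a) = trace(a) trace(b^2 a^2) - trace(b^2 a)  (reduce the a square) = x^2*y*z - x^3 - x*y^2 - y*z + 3*x
so trace(a b^2 a^3) = trace(a) trace(a^2 b^2 a) - trace(a^2 b^2)  (reduce the a square) = x^3*y*z - x^4 - x^2*y^2 - 2*x*y*z + 4*x^2 + y^2 - 2
trace(b a b a) = trace(b a) trace(b a) - trace(1)  (split on b) = z^2 - 2
reduce: trace(b a^2 b a) = trace(a) trace(b a b a) - trace(b a b)  (reduce the a square) = x*z^2 - y*z - x
so trace(a^2 b a^2 b) = trace(a) trace(b a^2 b a) - trace(b a^2 b)  (reduce the a square) = x^2*z^2 - 2*x*y*z + y^2 - 2
reduce: trace(a b a) = trace(a) trace(b a) - trace(b)  (reduce the a square) = x*z - y
trace(a b a^2) = trace(a) trace(a b a) - trace(a b)  (reduce the a square) = x^2*z - x*y - z
reduce: trace(a^2 b a^2) = trace(a) trace(a b a^2) - trace(a b a)  (reduce the a square) = x^3*z - x^2*y - 2*x*z + y
so trace(a b a^2 b^2 a) = trace(b) trace(a^2 b a^2 b) - trace(a^2 b a^2)  (reduce the b square) = x^2*y*z^2 - x^3*z - 2*x*y^2*z + x^2*y + y^3 + 2*x*z - 3*y
so trace(b^2 a b a) = trace(b) trace(a b a b) - trace(a b a)  (reduce the b square) = y*z^2 - x*z - y
so trace(b^2 a b) = trace(b) trace(a b^2) - trace(a b)  (reduce the b square) = y^2*z - x*y - z
reduce: trace(a b a^2 b^2) = trace(a) trace(b^2 a b a) - trace(b^2 a b)  (reduce the a square) = x*y*z^2 - x^2*z - y^2*z + z
trace(a b^2 a^3 b a) = trace(a) trace(a b a^2 b^2 a) - trace(a b a^2 b^2)  (reduce the a square) = x^3*y*z^2 - x^4*z - 2*x^2*y^2*z + x^3*y + x*y^3 - x*y*z^2 + 3*x^2*z + y^2*z - 3*x*y - z
so trace(b a b a b a) = trace(b a b a) trace(b a) - trace(a b)  (split on b) = z^3 - 3*z
trace(a^2 b a b a b) = trace(a) trace(b a b a b a) - trace(b a b a b)  (reduce the a square) = x*z^3 - y*z^2 - 2*x*z + y
trace(a^2 b a b a) = trace(a) trace(a b a b a) - trace(a b a b)  (reduce the a square) = x^2*z^2 - x*y*z - x^2 - z^2 + 2
trace(b^2 a^2 b a b a) = trace(b) trace(a^2 b a b a b) - trace(a^2 b a b a)  (reduce the b square) = x*y*z^3 - x^2*z^2 - y^2*z^2 - x*y*z + x^2 + y^2 + z^2 - 2
trace(b a^2 b a b) = trace(b) trace(a^2 b a b) - trace(a^2 b a)  (reduce the b square) = x*y*z^2 - x^2*z - y^2*z + z
trace(b^2 a^2 b a b) = trace(b) trace(b a^2 b a b) - trace(b a^2 b a)  (reduce the b square) = x*y^2*z^2 - x^2*y*z - y^3*z - x*z^2 + 2*y*z + x
trace(a b a b a^2 b^2 a) = trace(a) trace(b^2 a^2 b a b a) - trace(b^2 a^2 b a b)  (reduce the a square) = x^2*y*z^3 - x^3*z^2 - 2*x*y^2*z^2 + y^3*z + x^3 + x*y^2 + 2*x*z^2 - 2*y*z - 3*x
so trace(b^2 a b a b a) = trace(b) trace(a b a b a b) - trace(a b a b a)  (reduce the b square) = y*z^3 - x*z^2 - 2*y*z + x
reduce: trace(b^2 a b a b) = trace(b) trace(a b a b^2) - trace(a b a b)  (reduce the b square) = y^2*z^2 - x*y*z - y^2 - z^2 + 2
trace(a b a b a^2 b^2) = trace(a) trace(b^2 a b a b a) - trace(b^2 a b a b)  (reduce the a square) = x*y*z^3 - x^2*z^2 - y^2*z^2 - x*y*z + x^2 + y^2 + z^2 - 2
reduce: trace(a b^2 a^3 b a b a) = trace(a) trace(a b a b a^2 b^2 a) - trace(a b a b a^2 b^2)  (reduce the a square) = x^3*y*z^3 - x^4*z^2 - 2*x^2*y^2*z^2 + x*y^3*z - x*y*z^3 + x^4 + x^2*y^2 + 3*x^2*z^2 + y^2*z^2 - x*y*z - 4*x^2 - y^2 - z^2 + 2
so trace(b a b a b a b a) = trace(a b a b a b) trace(a b) - trace(b a b a)  (split on a) = z^4 - 4*z^2 + 2
so trace(b a b a b a b a^2) = trace(a) trace(b a b a b a b a) - trace(b a b a b a b)  (reduce the a square) = x*z^4 - y*z^3 - 3*x*z^2 + 2*y*z + x
so trace(a^3 b a b a b a b) = trace(a) trace(b a b a b a b a^2) - trace(b a b a b a b a)  (reduce the a square) = x^2*z^4 - x*y*z^3 - 3*x^2*z^2 - z^4 + 2*x*y*z + x^2 + 4*z^2 - 2
so trace(a^2 b a b a b a) = trace(a) trace(a b a b a b a) - trace(a b a b a b)  (reduce the a square) = x^2*z^3 - x*y*z^2 - 2*x^2*z - z^3 + x*y + 3*z
reduce: trace(a^3 b a b a b a) = trace(a) trace(a^2 b a b a b a) - trace(a^2 b a b a b)  (reduce the a square) = x^3*z^3 - x^2*y*z^2 - 2*x^3*z - 2*x*z^3 + x^2*y + y*z^2 + 5*x*z - y
reduce: trace(a b^2 a^3 b a b a b) = trace(b) trace(a^3 b a b a b a b) - trace(a^3 b a b a b a)  (reduce the b square) = x^2*y*z^4 - x^3*z^3 - x*y^2*z^3 - 2*x^2*y*z^2 - y*z^4 + 2*x^3*z + 2*x*y^2*z + 2*x*z^3 + 3*y*z^2 - 5*x*z - y
trace(b^-1 a b^2 a^3 b a b a) = trace(a b^2 a^3 b a b a) trace(b) - trace(a b^2 a^3 b a b a b)  (eliminate b^-1) = x^3*y^2*z^3 - x^4*y*z^2 - 2*x^2*y^3*z^2 - x^2*y*z^4 + x^3*z^3 + x*y^4*z + x^4*y + x^2*y^3 + 5*x^2*y*z^2 + y^3*z^2 + y*z^4 - 2*x^3*z - 3*x*y^2*z - 2*x*z^3 - 4*x^2*y - y^3 - 4*y*z^2 + 5*x*z + 3*y
trace(a^-1 b^-1 a b^2 a^3 b a b) = trace(b^-1 a b^2 a^3 b a b) trace(a) - trace(b^-1 a b^2 a^3 b a b a)  (eliminate a^-1) = -x^3*y^2*z^3 + 2*x^4*y*z^2 + 2*x^2*y^3*z^2 + x^2*y*z^4 - x^5*z - 2*x^3*y^2*z - x^3*z^3 - x*y^4*z - 6*x^2*y*z^2 - y^3*z^2 - y*z^4 + 5*x^3*z + 4*x*y^2*z + 2*x*z^3 + x^2*y + y^3 + 4*y*z^2 - 6*x*z - 3*y
so trace(a^2 b a b^-1 a^-1 b^-1 a b^2 a) = trace(a^-1 b^-1 a b^2 a^3 b a) trace(b) - trace(a^-1 b^-1 a b^2 a^3 b a b)  (eliminate b^-1) = x^3*y^2*z^3 - 2*x^4*y*z^2 - 2*x^2*y^3*z^2 - x^2*y*z^4 + x^5*z + 3*x^3*y^2*z + x^3*z^3 + x*y^4*z - x^4*y - x^2*y^3 + 6*x^2*y*z^2 + y^3*z^2 + y*z^4 - 5*x^3*z - 6*x*y^2*z - 2*x*z^3 + 3*x^2*y - 4*y*z^2 + 6*x*z + y

x^3*y^2*z^3 - 2*x^4*y*z^2 - 2*x^2*y^3*z^2 - x^2*y*z^4 + x^5*z + 3*x^3*y^2*z + x^3*z^3 + x*y^4*z - x^4*y - x^2*y^3 + 6*x^2*y*z^2 + y^3*z^2 + y*z^4 - 5*x^3*z - 6*x*y^2*z - 2*x*z^3 + 3*x^2*y - 4*y*z^2 + 6*x*z + y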